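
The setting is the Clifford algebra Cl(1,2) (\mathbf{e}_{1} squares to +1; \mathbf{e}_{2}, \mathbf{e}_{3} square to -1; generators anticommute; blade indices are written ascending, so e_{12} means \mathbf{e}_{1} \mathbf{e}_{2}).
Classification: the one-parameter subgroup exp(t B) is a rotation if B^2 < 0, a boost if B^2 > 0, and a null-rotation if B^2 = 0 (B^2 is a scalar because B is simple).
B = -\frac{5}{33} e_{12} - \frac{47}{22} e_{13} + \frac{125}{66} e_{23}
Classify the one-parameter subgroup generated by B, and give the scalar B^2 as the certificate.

B^2 term by term: the squares give (-\frac{5}{33})^2*(e_{12})^2 + (-\frac{47}{22})^2*(e_{13})^2 + (\frac{125}{66})^2*(e_{23})^2 = \frac{25}{1089}*(+1) + \frac{2209}{484}*(+1) + \frac{15625}{4356}*(-1) = 1 (each basis 2-blade squares to minus the product of its generators' squares); cross terms between blades sharing an index anticommute and cancel. So B^2 = 1.
Answer: boost, certificate B^2 = 1. Key observation: B^2 = 1 is a conjugation invariant, so its sign decides the class regardless of the surface form of B.


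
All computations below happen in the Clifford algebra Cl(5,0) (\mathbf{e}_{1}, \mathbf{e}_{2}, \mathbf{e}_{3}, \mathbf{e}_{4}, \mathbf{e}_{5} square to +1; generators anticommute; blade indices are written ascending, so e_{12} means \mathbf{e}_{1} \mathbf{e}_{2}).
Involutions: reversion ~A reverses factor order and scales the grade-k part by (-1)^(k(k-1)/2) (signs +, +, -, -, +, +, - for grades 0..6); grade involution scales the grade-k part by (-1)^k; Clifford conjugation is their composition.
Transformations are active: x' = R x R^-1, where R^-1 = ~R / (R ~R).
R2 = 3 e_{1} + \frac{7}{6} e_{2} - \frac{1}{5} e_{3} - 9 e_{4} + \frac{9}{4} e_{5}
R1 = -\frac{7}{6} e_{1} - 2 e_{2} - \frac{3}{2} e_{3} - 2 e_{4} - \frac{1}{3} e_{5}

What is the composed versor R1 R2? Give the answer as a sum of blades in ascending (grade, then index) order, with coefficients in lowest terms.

Distribute over the terms of R1 (each basis-blade product reordered to ascending indices, repeated generators contracted through their squares):
(-\frac{7}{6} e_{1}) R2 = -\frac{7}{2} - \frac{49}{36} e_{12} + \frac{7}{30} e_{13} + \frac{21}{2} e_{14} - \frac{21}{8} e_{15}
(-2 e_{2}) R2 = -\frac{7}{3} + 6 e_{12} + \frac{2}{5} e_{23} + 18 e_{24} - \frac{9}{2} e_{25}
(-\frac{3}{2} e_{3}) R2 = \frac{3}{10} + \frac{9}{2} e_{13} + \frac{7}{4} e_{23} + \frac{27}{2} e_{34} - \frac{27}{8} e_{35}
(-2 e_{4}) R2 = 18 + 6 e_{14} + \frac{7}{3} e_{24} - \frac{2}{5} e_{34} - \frac{9}{2} e_{45}
(-\frac{1}{3} e_{5}) R2 = -\frac{3}{4} + e_{15} + \frac{7}{18} e_{25} - \frac{1}{15} e_{35} - 3 e_{45}
Summing the partial products and collecting blades:
Answer: \frac{703}{60} + \frac{167}{36} e_{12} + \frac{71}{15} e_{13} + \frac{33}{2} e_{14} - \frac{13}{8} e_{15} + \frac{43}{20} e_{23} + \frac{61}{3} e_{24} - \frac{37}{9} e_{25} + \frac{131}{10} e_{34} - \frac{413}{120} e_{35} - \frac{15}{2} e_{45}


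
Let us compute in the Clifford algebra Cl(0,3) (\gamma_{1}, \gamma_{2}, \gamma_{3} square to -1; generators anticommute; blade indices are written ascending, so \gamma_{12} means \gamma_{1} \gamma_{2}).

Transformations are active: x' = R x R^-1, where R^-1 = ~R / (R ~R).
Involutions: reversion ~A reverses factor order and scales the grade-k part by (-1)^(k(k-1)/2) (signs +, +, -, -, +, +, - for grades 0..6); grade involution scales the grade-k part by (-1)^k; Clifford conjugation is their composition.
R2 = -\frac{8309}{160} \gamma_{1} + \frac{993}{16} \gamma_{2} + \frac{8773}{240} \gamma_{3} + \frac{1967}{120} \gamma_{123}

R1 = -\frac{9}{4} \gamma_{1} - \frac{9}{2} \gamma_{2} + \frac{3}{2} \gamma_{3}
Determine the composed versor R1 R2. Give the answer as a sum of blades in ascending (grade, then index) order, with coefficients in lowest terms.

Distribute over the terms of R1 (each basis-blade product reordered to ascending indices, repeated generators contracted through their squares):
(-\frac{9}{4} \gamma_{1}) R2 = -\frac{74781}{640} - \frac{8937}{64} \gamma_{12} - \frac{26319}{320} \gamma_{13} + \frac{5901}{160} \gamma_{23}
(-\frac{9}{2} \gamma_{2}) R2 = \frac{8937}{32} - \frac{74781}{320} \gamma_{12} - \frac{5901}{80} \gamma_{13} - \frac{26319}{160} \gamma_{23}
(\frac{3}{2} \gamma_{3}) R2 = -\frac{8773}{160} - \frac{1967}{80} \gamma_{12} + \frac{24927}{320} \gamma_{13} - \frac{2979}{32} \gamma_{23}
Summing the partial products and collecting blades:
Answer: \frac{68867}{640} - \frac{63667}{160} \gamma_{12} - \frac{6249}{80} \gamma_{13} - \frac{35313}{160} \gamma_{23}


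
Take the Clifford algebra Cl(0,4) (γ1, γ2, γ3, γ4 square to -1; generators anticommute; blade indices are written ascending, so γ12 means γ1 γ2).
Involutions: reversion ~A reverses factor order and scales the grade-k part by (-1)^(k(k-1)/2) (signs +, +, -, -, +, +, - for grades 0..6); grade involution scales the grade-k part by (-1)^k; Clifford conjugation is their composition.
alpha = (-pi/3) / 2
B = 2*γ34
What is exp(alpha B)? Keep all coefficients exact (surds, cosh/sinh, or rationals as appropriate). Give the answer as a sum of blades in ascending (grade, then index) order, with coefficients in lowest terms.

B^2 = (2)^2*(γ34)^2 = 4*(-1) = -4 (a basis 2-blade squares to minus the product of its generators' squares).
B^2 = -4 — B^2 < 0, so the exponential closes trigonometrically: l = 2, alpha*l = -pi/3, so exp(alpha B) = cos(-pi/3) + (sin(-pi/3)/2)*B = 1/2 + (-sqrt(3)/4)*B.
Answer: 1/2 - sqrt(3)/2*γ34


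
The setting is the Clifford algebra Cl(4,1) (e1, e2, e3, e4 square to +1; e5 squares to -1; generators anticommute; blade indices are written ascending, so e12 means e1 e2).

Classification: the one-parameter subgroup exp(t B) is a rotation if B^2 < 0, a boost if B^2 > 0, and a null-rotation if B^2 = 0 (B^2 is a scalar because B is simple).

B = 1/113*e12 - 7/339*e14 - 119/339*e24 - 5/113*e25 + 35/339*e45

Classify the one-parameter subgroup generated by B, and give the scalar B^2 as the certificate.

B^2 term by term: the squares give (1/113)^2*(e12)^2 + (-7/339)^2*(e14)^2 + (-119/339)^2*(e24)^2 + (-5/113)^2*(e25)^2 + (35/339)^2*(e45)^2 = 1/12769*(-1) + 49/114921*(-1) + 14161/114921*(-1) + 25/12769*(+1) + 1225/114921*(+1) = -1/9 (each basis 2-blade squares to minus the product of its generators' squares); cross terms between blades sharing an index anticommute and cancel; the commuting (index-disjoint) pairs give grade-4 terms 2*c*c'*(blade product), which cancel blade by blade — e1245: 70/38307 - 70/38307 = 0 — confirming B is simple. So B^2 = -1/9.
Answer: rotation, certificate B^2 = -1/9. The invariant at work: B^2 = -1/9 is unchanged by conjugation, hence its sign classifies the subgroup whatever basis B is written in.


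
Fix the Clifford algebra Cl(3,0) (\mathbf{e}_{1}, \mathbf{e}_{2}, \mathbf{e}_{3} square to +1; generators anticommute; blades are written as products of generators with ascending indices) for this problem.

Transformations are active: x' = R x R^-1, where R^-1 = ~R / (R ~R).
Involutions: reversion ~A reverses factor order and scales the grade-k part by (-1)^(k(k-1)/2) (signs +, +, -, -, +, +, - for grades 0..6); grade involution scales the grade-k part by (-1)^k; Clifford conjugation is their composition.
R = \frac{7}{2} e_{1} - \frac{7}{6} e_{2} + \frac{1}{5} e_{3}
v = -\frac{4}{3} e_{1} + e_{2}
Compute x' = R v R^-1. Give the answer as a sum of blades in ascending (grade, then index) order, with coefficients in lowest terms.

~R = \frac{7}{2} e_{1} - \frac{7}{6} e_{2} + \frac{1}{5} e_{3}, and R ~R = \frac{6143}{450}, so R^-1 = ~R / (\frac{6143}{450}).
R v = -\frac{35}{6} + \frac{35}{18} e_{1} e_{2} + \frac{4}{15} e_{1} e_{3} - \frac{1}{5} e_{2} e_{3}
Answer: -\frac{30553}{18429} e_{1} - \frac{18}{6143} e_{2} - \frac{1050}{6143} e_{3}


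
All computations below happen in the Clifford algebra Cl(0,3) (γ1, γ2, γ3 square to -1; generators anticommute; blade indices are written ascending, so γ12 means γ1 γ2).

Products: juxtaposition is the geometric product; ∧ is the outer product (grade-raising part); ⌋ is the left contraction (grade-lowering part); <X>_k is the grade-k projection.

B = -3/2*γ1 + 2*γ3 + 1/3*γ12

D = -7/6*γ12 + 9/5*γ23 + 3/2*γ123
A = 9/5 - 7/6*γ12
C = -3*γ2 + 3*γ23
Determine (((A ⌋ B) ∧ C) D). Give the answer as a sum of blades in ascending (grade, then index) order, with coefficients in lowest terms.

step 1: 7/18 - 27/10*γ1 + 18/5*γ3 + 3/5*γ12
step 2: -7/6*γ2 + 81/10*γ12 + 359/30*γ23 - 81/10*γ123
step 3: -606/25 - 452/225*γ1 - 39/2*γ3 - 13631/450*γ13
Answer: -606/25 - 452/225*γ1 - 39/2*γ3 - 13631/450*γ13


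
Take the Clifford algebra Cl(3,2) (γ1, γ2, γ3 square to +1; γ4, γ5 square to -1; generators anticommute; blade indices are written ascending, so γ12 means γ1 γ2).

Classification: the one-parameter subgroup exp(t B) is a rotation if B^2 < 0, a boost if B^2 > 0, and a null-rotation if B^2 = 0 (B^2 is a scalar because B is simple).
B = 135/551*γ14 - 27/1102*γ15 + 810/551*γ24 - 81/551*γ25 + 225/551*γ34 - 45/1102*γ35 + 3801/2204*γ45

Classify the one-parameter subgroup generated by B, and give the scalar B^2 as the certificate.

B^2 term by term: the squares give (135/551)^2*(γ14)^2 + (-27/1102)^2*(γ15)^2 + (810/551)^2*(γ24)^2 + (-81/551)^2*(γ25)^2 + (225/551)^2*(γ34)^2 + (-45/1102)^2*(γ35)^2 + (3801/2204)^2*(γ45)^2 = 18225/303601*(+1) + 729/1214404*(+1) + 656100/303601*(+1) + 6561/303601*(+1) + 50625/303601*(+1) + 2025/1214404*(+1) + 14447601/4857616*(-1) = -9/16 (each basis 2-blade squares to minus the product of its generators' squares); cross terms between blades sharing an index anticommute and cancel; the commuting (index-disjoint) pairs give grade-4 terms 2*c*c'*(blade product), which cancel blade by blade — γ1245: 21870/303601 - 21870/303601 = 0; γ1345: 6075/303601 - 6075/303601 = 0; γ2345: 36450/303601 - 36450/303601 = 0 — confirming B is simple. So B^2 = -9/16.
Answer: rotation, certificate B^2 = -9/16. The scalar -9/16 is the complete invariant here: its sign names the subgroup type.


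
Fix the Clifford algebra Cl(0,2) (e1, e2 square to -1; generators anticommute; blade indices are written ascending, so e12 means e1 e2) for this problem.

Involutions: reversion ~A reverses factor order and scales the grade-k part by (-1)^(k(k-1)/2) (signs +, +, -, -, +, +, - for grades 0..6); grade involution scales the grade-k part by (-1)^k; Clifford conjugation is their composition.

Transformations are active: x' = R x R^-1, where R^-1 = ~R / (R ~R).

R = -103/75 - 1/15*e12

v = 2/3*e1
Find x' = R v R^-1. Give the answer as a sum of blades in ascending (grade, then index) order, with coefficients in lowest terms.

~R = -103/75 + 1/15*e12, and R ~R = 10634/5625, so R^-1 = ~R / (10634/5625).
R v = -206/225*e1 - 2/45*e2
Answer: 3528/5317*e1 + 1030/15951*e2


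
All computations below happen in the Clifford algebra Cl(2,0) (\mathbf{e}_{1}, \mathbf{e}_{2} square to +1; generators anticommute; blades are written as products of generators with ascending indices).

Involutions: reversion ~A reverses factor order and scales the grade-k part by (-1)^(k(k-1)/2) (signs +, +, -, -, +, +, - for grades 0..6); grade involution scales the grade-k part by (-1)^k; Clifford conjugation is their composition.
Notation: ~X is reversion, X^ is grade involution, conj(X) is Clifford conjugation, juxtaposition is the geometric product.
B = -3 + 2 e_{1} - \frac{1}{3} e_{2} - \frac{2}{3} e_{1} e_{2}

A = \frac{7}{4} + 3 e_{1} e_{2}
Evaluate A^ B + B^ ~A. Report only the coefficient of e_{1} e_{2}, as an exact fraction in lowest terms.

first term: -\frac{13}{4} + \frac{5}{2} e_{1} - \frac{79}{12} e_{2} - \frac{61}{6} e_{1} e_{2}
second term: -\frac{29}{4} - \frac{5}{2} e_{1} + \frac{79}{12} e_{2} + \frac{47}{6} e_{1} e_{2}
Answer: -\frac{7}{3}


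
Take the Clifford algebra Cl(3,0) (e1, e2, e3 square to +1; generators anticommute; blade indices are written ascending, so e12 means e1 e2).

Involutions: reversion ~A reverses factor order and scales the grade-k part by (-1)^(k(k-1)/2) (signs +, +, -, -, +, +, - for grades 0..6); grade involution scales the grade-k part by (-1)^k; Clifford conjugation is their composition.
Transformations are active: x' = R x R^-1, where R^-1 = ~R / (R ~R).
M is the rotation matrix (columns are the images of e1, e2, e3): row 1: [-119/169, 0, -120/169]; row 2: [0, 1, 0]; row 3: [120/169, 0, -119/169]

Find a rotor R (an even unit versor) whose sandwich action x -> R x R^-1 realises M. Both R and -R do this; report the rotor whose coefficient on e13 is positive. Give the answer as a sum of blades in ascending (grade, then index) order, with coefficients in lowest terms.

Method: write R = a + b12*e12 + b13*e13 + b23*e23 with a^2 + b12^2 + b13^2 + b23^2 = 1 (so R^-1 = ~R). Expanding the columns R e_j ~R gives tr M = 4a^2 - 1 and, from the antisymmetric part, M21 - M12 = -4a*b12, M13 - M31 = 4a*b13, M32 - M23 = -4a*b23.
Here tr M = -69/169, so a^2 = (1 + tr M)/4 = 25/169 and a = ±5/13. Taking a = 5/13: M21 - M12 = 0, M13 - M31 = -240/169, M32 - M23 = 0, giving b12 = 0, b13 = -12/13, b23 = 0, i.e. R = 5/13 - 12/13*e13.
Its e13 coefficient is negative, so report the other preimage -R.
Answer: -5/13 + 12/13*e13. Sheet selection: the two-to-one cover makes ±R indistinguishable at the matrix level (trace -69/169), so uniqueness comes from the required sign on e13.


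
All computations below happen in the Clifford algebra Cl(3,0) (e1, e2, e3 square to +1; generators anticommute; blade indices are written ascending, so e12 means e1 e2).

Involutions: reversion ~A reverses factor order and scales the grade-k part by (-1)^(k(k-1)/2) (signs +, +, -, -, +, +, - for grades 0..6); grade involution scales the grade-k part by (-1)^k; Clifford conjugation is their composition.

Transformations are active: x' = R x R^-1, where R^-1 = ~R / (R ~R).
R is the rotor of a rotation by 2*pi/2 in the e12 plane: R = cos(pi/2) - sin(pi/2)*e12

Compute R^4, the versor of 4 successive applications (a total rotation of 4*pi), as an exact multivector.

Half-angle bookkeeping: 4 applications in e12 add up to rotor phase 4*pi/2 = 2*pi, so R^4 = cos(2*pi) - sin(2*pi)*e12.
cos(2*pi) = 1 and sin(2*pi) = 0, so R^4 = 1. The total rotation 4*pi is 2 full turns, so every vector returns to itself, yet the rotor is +1, back on the identity sheet (an even number of 2*pi turns).
Answer: 1


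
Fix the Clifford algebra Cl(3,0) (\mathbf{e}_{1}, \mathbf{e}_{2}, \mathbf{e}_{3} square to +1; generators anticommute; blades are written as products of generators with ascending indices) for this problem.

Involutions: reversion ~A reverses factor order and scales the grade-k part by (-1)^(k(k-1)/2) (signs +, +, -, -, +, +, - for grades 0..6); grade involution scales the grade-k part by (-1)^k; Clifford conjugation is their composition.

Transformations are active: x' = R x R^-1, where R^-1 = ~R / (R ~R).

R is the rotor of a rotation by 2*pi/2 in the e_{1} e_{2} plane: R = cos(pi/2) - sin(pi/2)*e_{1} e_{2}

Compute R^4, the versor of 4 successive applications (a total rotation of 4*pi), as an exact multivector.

Because a rotor carries half the rotation angle, composing 4 copies of this e_{1} e_{2}-plane rotor multiplies the phase: 4*(pi/2) = 2 \pi, hence R^4 = cos(2 \pi) - sin(2 \pi)*e_{1} e_{2}.
cos(2 \pi) = 1 and sin(2 \pi) = 0, so R^4 = 1. The total rotation 4*pi is 2 full turns, so every vector returns to itself, yet the rotor is +1, back on the identity sheet (an even number of 2*pi turns).
Answer: 1


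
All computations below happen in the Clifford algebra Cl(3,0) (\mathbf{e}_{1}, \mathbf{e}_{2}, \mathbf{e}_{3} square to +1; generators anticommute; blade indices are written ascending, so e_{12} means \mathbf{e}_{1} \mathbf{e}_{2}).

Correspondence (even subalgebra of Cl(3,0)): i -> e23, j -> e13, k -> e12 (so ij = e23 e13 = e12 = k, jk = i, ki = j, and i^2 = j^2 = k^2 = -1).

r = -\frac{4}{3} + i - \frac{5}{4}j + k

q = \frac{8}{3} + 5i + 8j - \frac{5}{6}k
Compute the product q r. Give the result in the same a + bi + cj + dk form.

In blades: q = \frac{8}{3} - \frac{5}{6} e_{12} + 8 e_{13} + 5 e_{23}, r = -\frac{4}{3} + e_{12} - \frac{5}{4} e_{13} + e_{23}.
Distribute q over r term by term (generator squares from the signature, products reordered to ascending indices): (\frac{8}{3})*r = -\frac{32}{9} + \frac{8}{3} e_{12} - \frac{10}{3} e_{13} + \frac{8}{3} e_{23}; (-\frac{5}{6} e_{12})*r = \frac{5}{6} + \frac{10}{9} e_{12} - \frac{5}{6} e_{13} - \frac{25}{24} e_{23}; (8 e_{13})*r = 10 - 8 e_{12} - \frac{32}{3} e_{13} + 8 e_{23}; (5 e_{23})*r = -5 - \frac{25}{4} e_{12} - 5 e_{13} - \frac{20}{3} e_{23}.
Sum: \frac{41}{18} - \frac{377}{36} e_{12} - \frac{119}{6} e_{13} + \frac{71}{24} e_{23}; translating back through the correspondence:
Answer: \frac{41}{18} + \frac{71}{24}i - \frac{119}{6}j - \frac{377}{36}k


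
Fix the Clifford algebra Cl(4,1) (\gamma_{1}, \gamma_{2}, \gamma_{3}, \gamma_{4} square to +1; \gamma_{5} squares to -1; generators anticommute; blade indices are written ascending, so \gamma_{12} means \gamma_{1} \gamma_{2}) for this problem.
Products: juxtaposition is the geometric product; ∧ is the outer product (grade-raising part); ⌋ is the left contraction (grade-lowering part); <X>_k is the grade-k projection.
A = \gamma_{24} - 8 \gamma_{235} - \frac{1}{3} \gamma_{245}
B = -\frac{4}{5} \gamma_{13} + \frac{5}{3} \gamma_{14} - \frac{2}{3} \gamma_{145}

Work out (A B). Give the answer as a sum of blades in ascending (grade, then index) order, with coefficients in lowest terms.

step 1: \frac{13}{9} \gamma_{12} + \frac{233}{45} \gamma_{125} - \frac{68}{15} \gamma_{1234} - \frac{68}{5} \gamma_{12345}
Answer: \frac{13}{9} \gamma_{12} + \frac{233}{45} \gamma_{125} - \frac{68}{15} \gamma_{1234} - \frac{68}{5} \gamma_{12345}


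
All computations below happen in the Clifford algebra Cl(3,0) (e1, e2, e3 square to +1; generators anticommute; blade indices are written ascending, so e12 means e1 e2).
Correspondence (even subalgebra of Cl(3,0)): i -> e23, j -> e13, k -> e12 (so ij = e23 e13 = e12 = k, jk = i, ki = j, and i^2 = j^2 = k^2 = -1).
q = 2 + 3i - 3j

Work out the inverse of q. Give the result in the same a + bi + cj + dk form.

In blades: q = 2 - 3*e13 + 3*e23.
With qbar = 2 + 3*e13 - 3*e23 (scalar fixed, mapped units negated), q qbar = 22 (the sum of squared coefficients), so q^-1 = qbar / (22) = 1/11 + 3/22*e13 - 3/22*e23; translating back:
Answer: 1/11 - 3/22*i + 3/22*j


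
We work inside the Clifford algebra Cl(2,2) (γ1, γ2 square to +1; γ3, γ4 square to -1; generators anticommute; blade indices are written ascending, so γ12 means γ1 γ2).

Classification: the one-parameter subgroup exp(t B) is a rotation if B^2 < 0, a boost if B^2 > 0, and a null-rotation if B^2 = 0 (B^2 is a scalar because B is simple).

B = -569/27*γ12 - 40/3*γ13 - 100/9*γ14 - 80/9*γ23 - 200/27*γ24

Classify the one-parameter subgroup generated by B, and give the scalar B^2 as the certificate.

B^2 term by term: the squares give (-569/27)^2*(γ12)^2 + (-40/3)^2*(γ13)^2 + (-100/9)^2*(γ14)^2 + (-80/9)^2*(γ23)^2 + (-200/27)^2*(γ24)^2 = 323761/729*(-1) + 1600/9*(+1) + 10000/81*(+1) + 6400/81*(+1) + 40000/729*(+1) = -9 (each basis 2-blade squares to minus the product of its generators' squares); cross terms between blades sharing an index anticommute and cancel; the commuting (index-disjoint) pairs give grade-4 terms 2*c*c'*(blade product), which cancel blade by blade — γ1234: -16000/81 + 16000/81 = 0 — confirming B is simple. So B^2 = -9.
Answer: rotation, certificate B^2 = -9. Note: conjugating B changes its blade decomposition but never the scalar B^2 = -9, whose sign settles the classification.


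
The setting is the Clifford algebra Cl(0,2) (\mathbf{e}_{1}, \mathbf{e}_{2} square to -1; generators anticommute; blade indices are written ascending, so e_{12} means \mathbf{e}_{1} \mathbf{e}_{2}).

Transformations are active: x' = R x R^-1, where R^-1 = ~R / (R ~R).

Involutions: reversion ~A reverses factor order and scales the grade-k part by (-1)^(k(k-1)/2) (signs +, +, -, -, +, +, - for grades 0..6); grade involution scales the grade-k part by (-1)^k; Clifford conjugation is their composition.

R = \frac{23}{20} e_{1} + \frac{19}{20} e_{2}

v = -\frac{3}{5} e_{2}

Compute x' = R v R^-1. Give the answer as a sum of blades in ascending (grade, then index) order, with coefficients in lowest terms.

~R = \frac{23}{20} e_{1} + \frac{19}{20} e_{2}, and R ~R = -\frac{89}{40}, so R^-1 = ~R / (-\frac{89}{40}).
R v = \frac{57}{100} - \frac{69}{100} e_{12}
Answer: -\frac{1311}{2225} e_{1} + \frac{252}{2225} e_{2}


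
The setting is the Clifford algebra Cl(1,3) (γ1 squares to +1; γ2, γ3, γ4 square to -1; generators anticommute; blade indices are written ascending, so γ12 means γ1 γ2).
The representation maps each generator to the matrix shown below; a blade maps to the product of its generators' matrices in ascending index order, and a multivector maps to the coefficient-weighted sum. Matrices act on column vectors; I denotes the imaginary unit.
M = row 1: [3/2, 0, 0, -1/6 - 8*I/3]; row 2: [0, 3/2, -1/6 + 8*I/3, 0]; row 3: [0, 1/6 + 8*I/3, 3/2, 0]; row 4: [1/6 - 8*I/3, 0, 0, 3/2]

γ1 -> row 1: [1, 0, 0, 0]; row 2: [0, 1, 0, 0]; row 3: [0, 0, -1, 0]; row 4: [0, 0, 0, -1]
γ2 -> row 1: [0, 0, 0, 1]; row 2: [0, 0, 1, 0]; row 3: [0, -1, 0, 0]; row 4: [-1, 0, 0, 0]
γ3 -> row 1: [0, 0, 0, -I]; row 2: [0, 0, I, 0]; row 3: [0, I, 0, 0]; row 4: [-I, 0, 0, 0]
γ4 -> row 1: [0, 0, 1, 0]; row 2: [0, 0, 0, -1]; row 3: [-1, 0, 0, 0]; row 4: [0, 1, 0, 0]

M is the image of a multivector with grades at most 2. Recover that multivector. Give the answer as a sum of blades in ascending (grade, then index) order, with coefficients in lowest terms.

Method: the blade images are trace-orthogonal — tr(rho(e_A) rho(e_B)^-1) = 4 if A = B and 0 otherwise — and rho(e_A)^-1 = (e_A)^2 * rho(e_A) with (e_A)^2 = +1 or -1, so the coefficient of e_A in the preimage is (e_A)^2 * tr(M rho(e_A))/4.
Nonzero projections over blades of grade <= 2: 1: (1)^2 = +1, tr(M 1) = 6, coefficient 3/2; γ2: (γ2)^2 = -1, tr(M rho(γ2)) = 2/3, coefficient -1/6; γ3: (γ3)^2 = -1, tr(M rho(γ3)) = -32/3, coefficient 8/3. Every other blade of grade <= 2 projects to 0.
Answer: 3/2 - 1/6*γ2 + 8/3*γ3


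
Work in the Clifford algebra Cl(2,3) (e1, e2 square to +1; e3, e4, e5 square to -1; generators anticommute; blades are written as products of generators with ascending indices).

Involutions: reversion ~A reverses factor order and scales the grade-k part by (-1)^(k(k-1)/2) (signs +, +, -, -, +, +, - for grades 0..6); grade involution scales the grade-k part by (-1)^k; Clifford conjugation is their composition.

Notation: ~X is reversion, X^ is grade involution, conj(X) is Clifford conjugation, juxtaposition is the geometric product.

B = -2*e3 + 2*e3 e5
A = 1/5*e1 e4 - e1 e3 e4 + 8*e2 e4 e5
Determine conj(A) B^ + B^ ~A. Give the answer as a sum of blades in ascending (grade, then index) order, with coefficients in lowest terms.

first term: -2*e1 e4 + 2/5*e1 e3 e4 - 2*e1 e4 e5 - 16*e2 e3 e4 + 2/5*e1 e3 e4 e5 + 16*e2 e3 e4 e5
second term: 2*e1 e4 + 2/5*e1 e3 e4 - 2*e1 e4 e5 - 16*e2 e3 e4 + 2/5*e1 e3 e4 e5 + 16*e2 e3 e4 e5
Answer: 4/5*e1 e3 e4 - 4*e1 e4 e5 - 32*e2 e3 e4 + 4/5*e1 e3 e4 e5 + 32*e2 e3 e4 e5


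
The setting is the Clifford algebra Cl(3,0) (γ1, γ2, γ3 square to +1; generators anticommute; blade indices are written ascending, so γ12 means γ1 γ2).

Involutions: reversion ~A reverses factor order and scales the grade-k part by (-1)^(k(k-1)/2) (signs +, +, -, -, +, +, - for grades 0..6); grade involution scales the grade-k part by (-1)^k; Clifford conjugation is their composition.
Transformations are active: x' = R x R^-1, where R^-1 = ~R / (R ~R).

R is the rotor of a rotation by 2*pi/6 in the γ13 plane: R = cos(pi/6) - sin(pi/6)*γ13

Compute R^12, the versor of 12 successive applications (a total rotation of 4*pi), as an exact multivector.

Rotor phase runs at HALF the rotation angle; powers of one rotor simply add phase, so after 12 steps in γ13 the phase is 12*pi/6 = 2*pi and R^12 = cos(2*pi) - sin(2*pi)*γ13.
cos(2*pi) = 1 and sin(2*pi) = 0, so R^12 = 1. The total rotation 4*pi is 2 full turns, so every vector returns to itself, yet the rotor is +1, back on the identity sheet (an even number of 2*pi turns).
Answer: 1


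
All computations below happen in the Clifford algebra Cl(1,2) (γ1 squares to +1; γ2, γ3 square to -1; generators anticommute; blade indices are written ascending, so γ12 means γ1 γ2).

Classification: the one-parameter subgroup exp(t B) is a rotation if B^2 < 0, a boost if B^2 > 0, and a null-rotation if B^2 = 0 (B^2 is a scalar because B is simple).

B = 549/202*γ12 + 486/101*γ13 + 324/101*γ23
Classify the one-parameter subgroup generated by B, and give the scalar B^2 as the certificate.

B^2 term by term: the squares give (549/202)^2*(γ12)^2 + (486/101)^2*(γ13)^2 + (324/101)^2*(γ23)^2 = 301401/40804*(+1) + 236196/10201*(+1) + 104976/10201*(-1) = 81/4 (each basis 2-blade squares to minus the product of its generators' squares); cross terms between blades sharing an index anticommute and cancel. So B^2 = 81/4.
Answer: boost, certificate B^2 = 81/4. One invariant decides it: the square 81/4 survives every conjugation, and its sign is exactly the classification.


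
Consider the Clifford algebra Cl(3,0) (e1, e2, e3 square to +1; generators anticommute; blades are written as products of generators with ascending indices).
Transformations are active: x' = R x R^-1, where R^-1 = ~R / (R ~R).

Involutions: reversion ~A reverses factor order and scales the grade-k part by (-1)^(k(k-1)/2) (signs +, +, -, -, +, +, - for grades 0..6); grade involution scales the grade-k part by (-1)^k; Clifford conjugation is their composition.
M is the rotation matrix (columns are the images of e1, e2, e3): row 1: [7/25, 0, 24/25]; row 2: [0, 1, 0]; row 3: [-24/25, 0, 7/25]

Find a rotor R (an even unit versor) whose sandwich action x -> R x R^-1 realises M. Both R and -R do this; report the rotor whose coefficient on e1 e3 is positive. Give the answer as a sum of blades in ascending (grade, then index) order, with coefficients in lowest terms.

Method: write R = a + b12*e1 e2 + b13*e1 e3 + b23*e2 e3 with a^2 + b12^2 + b13^2 + b23^2 = 1 (so R^-1 = ~R). Expanding the columns R e_j ~R gives tr M = 4a^2 - 1 and, from the antisymmetric part, M21 - M12 = -4a*b12, M13 - M31 = 4a*b13, M32 - M23 = -4a*b23.
Here tr M = 39/25, so a^2 = (1 + tr M)/4 = 16/25 and a = ±4/5. Taking a = 4/5: M21 - M12 = 0, M13 - M31 = 48/25, M32 - M23 = 0, giving b12 = 0, b13 = 3/5, b23 = 0, i.e. R = 4/5 + 3/5*e1 e3.
Its e1 e3 coefficient is already positive.
Answer: 4/5 + 3/5*e1 e3. Recall the cover is two-to-one: with M of trace 39/25, both preimages act alike, and the stated e1 e3 sign chooses the sheet.


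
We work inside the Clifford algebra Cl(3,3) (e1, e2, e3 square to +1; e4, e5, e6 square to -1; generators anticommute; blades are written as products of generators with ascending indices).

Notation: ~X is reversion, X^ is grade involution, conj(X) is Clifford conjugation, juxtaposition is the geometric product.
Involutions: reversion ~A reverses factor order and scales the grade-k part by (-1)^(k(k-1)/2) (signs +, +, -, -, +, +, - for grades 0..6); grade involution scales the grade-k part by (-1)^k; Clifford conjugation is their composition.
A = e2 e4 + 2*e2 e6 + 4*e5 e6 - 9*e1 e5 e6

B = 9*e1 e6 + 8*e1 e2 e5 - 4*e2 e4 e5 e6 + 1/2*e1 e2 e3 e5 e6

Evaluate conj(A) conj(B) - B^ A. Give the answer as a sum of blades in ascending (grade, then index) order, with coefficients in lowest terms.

first term: -81*e5 - 18*e1 e2 - 36*e1 e5 - 9/2*e2 e3 - 16*e2 e4 - 72*e2 e6 + 8*e4 e5 + 4*e5 e6 - 2*e1 e2 e3 - 36*e1 e2 e4 - 32*e1 e2 e6 + e1 e3 e5 + 8*e1 e4 e5 - 16*e1 e5 e6 + 9*e1 e2 e4 e6 + 1/2*e1 e3 e4 e5 e6
second term: 81*e5 + 18*e1 e2 + 36*e1 e5 - 9/2*e2 e3 + 16*e2 e4 - 72*e2 e6 - 8*e4 e5 - 4*e5 e6 + 2*e1 e2 e3 - 36*e1 e2 e4 + 32*e1 e2 e6 - e1 e3 e5 - 8*e1 e4 e5 + 16*e1 e5 e6 + 9*e1 e2 e4 e6 + 1/2*e1 e3 e4 e5 e6
Answer: -162*e5 - 36*e1 e2 - 72*e1 e5 - 32*e2 e4 + 16*e4 e5 + 8*e5 e6 - 4*e1 e2 e3 - 64*e1 e2 e6 + 2*e1 e3 e5 + 16*e1 e4 e5 - 32*e1 e5 e6


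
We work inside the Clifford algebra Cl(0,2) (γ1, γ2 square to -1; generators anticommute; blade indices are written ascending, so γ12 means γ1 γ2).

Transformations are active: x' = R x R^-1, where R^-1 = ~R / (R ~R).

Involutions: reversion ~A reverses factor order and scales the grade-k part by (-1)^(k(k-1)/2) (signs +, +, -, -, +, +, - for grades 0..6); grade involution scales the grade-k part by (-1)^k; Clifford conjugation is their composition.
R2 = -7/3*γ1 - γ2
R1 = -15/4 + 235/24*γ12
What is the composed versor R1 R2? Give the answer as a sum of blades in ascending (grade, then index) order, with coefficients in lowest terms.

Distribute over the terms of R1 (each basis-blade product reordered to ascending indices, repeated generators contracted through their squares):
(-15/4) R2 = 35/4*γ1 + 15/4*γ2
(235/24*γ12) R2 = 235/24*γ1 - 1645/72*γ2
Summing the partial products and collecting blades:
Answer: 445/24*γ1 - 1375/72*γ2


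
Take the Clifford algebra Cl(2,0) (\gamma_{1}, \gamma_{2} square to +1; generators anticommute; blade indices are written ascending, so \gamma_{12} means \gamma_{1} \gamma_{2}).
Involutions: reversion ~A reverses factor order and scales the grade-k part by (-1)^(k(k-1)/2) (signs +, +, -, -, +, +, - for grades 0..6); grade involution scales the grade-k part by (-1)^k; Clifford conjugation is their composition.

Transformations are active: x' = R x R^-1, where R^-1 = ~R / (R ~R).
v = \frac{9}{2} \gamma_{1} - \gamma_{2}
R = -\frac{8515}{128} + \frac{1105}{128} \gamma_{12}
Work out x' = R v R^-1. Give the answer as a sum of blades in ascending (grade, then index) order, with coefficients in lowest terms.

~R = -\frac{8515}{128} - \frac{1105}{128} \gamma_{12}, and R ~R = \frac{36863125}{8192}, so R^-1 = ~R / (\frac{36863125}{8192}).
R v = -\frac{78845}{256} \gamma_{1} + \frac{7085}{256} \gamma_{2}
Answer: \frac{40189}{8725} \gamma_{1} + \frac{3171}{17450} \gamma_{2}


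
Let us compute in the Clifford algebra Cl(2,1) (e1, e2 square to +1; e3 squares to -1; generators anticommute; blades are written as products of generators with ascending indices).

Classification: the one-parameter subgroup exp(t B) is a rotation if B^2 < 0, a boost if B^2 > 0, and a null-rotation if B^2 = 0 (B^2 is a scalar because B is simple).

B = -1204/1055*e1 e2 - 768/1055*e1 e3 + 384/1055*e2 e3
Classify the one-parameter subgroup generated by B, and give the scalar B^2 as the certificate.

B^2 term by term: the squares give (-1204/1055)^2*(e1 e2)^2 + (-768/1055)^2*(e1 e3)^2 + (384/1055)^2*(e2 e3)^2 = 1449616/1113025*(-1) + 589824/1113025*(+1) + 147456/1113025*(+1) = -16/25 (each basis 2-blade squares to minus the product of its generators' squares); cross terms between blades sharing an index anticommute and cancel. So B^2 = -16/25.
Answer: rotation, certificate B^2 = -16/25. Key observation: B^2 = -16/25 is a conjugation invariant, so its sign decides the class regardless of the surface form of B.


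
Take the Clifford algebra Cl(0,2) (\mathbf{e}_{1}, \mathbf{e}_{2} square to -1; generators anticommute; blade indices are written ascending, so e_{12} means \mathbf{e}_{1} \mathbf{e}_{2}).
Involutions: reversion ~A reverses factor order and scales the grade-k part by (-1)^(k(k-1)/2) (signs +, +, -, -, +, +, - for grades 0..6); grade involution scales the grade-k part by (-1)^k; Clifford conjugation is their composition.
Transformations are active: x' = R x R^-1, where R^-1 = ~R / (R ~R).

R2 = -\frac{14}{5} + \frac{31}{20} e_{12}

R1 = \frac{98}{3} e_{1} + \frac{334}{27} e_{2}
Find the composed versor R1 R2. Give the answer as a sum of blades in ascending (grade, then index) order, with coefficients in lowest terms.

Distribute over the terms of R1 (each basis-blade product reordered to ascending indices, repeated generators contracted through their squares):
(\frac{98}{3} e_{1}) R2 = -\frac{1372}{15} e_{1} - \frac{1519}{30} e_{2}
(\frac{334}{27} e_{2}) R2 = \frac{5177}{270} e_{1} - \frac{4676}{135} e_{2}
Summing the partial products and collecting blades:
Answer: -\frac{19519}{270} e_{1} - \frac{23023}{270} e_{2}


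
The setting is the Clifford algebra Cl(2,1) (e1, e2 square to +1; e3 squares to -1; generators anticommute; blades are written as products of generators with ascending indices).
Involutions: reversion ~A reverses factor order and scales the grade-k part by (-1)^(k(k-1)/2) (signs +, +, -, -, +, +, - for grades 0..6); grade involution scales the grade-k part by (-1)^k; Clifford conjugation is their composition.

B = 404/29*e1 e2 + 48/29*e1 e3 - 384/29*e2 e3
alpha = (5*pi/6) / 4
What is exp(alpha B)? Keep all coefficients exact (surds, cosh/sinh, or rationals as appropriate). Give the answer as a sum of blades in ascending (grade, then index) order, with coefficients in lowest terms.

B^2 term by term: the squares give (404/29)^2*(e1 e2)^2 + (48/29)^2*(e1 e3)^2 + (-384/29)^2*(e2 e3)^2 = 163216/841*(-1) + 2304/841*(+1) + 147456/841*(+1) = -16 (each basis 2-blade squares to minus the product of its generators' squares); cross terms between blades sharing an index anticommute and cancel. So B^2 = -16.
B^2 = -16 — circular case — the even/odd split gives cos and sin: l = 4, alpha*l = 5*pi/6, so exp(alpha B) = cos(5*pi/6) + (sin(5*pi/6)/4)*B = -sqrt(3)/2 + (1/8)*B.
Answer: -sqrt(3)/2 + 101/58*e1 e2 + 6/29*e1 e3 - 48/29*e2 e3


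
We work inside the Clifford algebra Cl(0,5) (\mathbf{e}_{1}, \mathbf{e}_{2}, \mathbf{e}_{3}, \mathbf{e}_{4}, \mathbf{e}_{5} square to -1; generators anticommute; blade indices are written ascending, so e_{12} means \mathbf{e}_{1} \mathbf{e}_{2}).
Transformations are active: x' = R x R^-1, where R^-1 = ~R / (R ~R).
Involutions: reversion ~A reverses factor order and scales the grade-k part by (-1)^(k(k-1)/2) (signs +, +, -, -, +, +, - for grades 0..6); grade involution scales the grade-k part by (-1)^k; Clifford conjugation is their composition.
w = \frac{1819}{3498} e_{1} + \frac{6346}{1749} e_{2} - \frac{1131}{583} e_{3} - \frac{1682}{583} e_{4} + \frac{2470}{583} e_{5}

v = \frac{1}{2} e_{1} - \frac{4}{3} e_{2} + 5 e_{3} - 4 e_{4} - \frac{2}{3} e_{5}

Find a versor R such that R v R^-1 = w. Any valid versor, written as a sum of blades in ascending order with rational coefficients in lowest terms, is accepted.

R = v + w = \frac{1784}{1749} e_{1} + \frac{1338}{583} e_{2} + \frac{1784}{583} e_{3} - \frac{4014}{583} e_{4} + \frac{6244}{1749} e_{5} works: the equal norms (-\frac{1565}{36}) guarantee its sandwich swaps v into w.
Answer: \frac{1784}{1749} e_{1} + \frac{1338}{583} e_{2} + \frac{1784}{583} e_{3} - \frac{4014}{583} e_{4} + \frac{6244}{1749} e_{5}


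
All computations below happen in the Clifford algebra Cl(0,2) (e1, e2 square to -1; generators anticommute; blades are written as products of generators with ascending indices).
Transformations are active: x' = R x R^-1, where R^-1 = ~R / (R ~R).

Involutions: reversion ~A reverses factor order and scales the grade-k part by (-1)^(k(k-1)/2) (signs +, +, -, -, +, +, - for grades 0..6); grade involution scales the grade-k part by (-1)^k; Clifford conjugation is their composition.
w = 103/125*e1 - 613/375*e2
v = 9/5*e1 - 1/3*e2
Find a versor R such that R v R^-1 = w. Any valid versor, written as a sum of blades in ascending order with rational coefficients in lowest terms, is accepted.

Equal squares first: v^2 = w^2 = -754/225. Then v + w = 328/125*e1 - 246/125*e2 is a versor taking v to w, provided it is invertible.
Answer: 328/125*e1 - 246/125*e2


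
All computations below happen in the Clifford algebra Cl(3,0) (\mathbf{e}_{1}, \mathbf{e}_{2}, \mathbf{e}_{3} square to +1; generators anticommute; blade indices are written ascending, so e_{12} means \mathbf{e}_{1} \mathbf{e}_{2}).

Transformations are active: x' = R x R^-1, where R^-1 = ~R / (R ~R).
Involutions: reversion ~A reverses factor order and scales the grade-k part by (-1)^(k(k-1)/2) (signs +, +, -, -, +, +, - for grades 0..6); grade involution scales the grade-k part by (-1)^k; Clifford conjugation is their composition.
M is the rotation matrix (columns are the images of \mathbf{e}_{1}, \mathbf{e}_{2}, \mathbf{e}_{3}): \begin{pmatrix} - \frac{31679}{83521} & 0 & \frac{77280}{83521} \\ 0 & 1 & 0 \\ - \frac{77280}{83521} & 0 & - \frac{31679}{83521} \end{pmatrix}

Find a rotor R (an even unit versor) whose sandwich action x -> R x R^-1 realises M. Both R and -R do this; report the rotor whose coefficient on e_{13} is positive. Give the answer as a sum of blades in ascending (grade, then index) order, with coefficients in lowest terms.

Method: write R = a + b12*e_{12} + b13*e_{13} + b23*e_{23} with a^2 + b12^2 + b13^2 + b23^2 = 1 (so R^-1 = ~R). Expanding the columns R e_j ~R gives tr M = 4a^2 - 1 and, from the antisymmetric part, M21 - M12 = -4a*b12, M13 - M31 = 4a*b13, M32 - M23 = -4a*b23.
Here tr M = \frac{20163}{83521}, so a^2 = (1 + tr M)/4 = \frac{25921}{83521} and a = ±\frac{161}{289}. Taking a = \frac{161}{289}: M21 - M12 = 0, M13 - M31 = \frac{154560}{83521}, M32 - M23 = 0, giving b12 = 0, b13 = \frac{240}{289}, b23 = 0, i.e. R = \frac{161}{289} + \frac{240}{289} e_{13}.
Its e_{13} coefficient is already positive.
Answer: \frac{161}{289} + \frac{240}{289} e_{13}. Why the constraint matters: R and -R act identically through the sandwich — M has trace \frac{20163}{83521} either way — so only the sign condition on e_{13} picks one of the two preimages.


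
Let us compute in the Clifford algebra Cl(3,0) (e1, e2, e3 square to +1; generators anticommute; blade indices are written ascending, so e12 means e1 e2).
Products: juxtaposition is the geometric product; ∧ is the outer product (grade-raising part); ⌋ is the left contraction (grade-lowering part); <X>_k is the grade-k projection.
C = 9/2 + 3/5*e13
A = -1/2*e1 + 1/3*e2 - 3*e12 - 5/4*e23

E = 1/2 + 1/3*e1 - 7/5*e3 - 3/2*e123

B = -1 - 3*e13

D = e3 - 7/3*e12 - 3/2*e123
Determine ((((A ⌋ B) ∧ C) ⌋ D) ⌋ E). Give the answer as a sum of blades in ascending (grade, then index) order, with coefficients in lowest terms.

step 1: 3/2*e3
step 2: 27/4*e3
step 3: 27/4 - 81/8*e12
step 4: 27/8 + 9/4*e1 - 1971/80*e3 - 81/8*e123
Answer: 27/8 + 9/4*e1 - 1971/80*e3 - 81/8*e123


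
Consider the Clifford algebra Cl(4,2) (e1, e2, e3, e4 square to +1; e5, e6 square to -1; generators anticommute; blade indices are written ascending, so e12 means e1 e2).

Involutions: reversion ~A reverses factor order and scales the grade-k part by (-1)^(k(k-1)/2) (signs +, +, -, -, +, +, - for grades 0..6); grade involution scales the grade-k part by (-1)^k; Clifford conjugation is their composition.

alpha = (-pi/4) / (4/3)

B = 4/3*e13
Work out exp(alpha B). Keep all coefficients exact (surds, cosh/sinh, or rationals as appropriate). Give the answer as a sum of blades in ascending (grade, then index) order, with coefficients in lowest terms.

B^2 = (4/3)^2*(e13)^2 = 16/9*(-1) = -16/9 (a basis 2-blade squares to minus the product of its generators' squares).
B^2 = -16/9 — B^2 < 0, so the exponential closes trigonometrically: l = 4/3, alpha*l = -pi/4, so exp(alpha B) = cos(-pi/4) + (sin(-pi/4)/(4/3))*B = sqrt(2)/2 + (-3*sqrt(2)/8)*B.
Answer: sqrt(2)/2 - sqrt(2)/2*e13


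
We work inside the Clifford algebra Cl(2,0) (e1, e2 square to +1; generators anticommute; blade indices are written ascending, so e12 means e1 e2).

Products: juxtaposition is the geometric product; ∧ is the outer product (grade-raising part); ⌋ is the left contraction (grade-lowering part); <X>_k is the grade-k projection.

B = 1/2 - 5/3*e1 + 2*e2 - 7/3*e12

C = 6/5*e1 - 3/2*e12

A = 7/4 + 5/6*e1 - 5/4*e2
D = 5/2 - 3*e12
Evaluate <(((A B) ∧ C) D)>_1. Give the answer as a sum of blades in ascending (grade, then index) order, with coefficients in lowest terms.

step 1: -217/72 - 65/12*e1 + 67/72*e2 - 9/2*e12
step 2: -217/60*e1 + 817/240*e12
step 3: 817/80 - 217/24*e1 + 217/20*e2 + 817/96*e12
step 4: -217/24*e1 + 217/20*e2
Answer: -217/24*e1 + 217/20*e2


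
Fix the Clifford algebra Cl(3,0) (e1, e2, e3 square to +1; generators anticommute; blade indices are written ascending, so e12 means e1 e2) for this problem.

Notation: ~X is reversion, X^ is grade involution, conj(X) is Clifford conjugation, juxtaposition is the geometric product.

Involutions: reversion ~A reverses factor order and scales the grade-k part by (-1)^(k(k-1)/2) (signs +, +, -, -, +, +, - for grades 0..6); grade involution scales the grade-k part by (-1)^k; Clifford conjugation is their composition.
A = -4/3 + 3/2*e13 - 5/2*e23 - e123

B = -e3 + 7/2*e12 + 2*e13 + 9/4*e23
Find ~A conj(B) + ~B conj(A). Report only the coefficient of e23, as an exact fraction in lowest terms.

first term: 21/8 + 3/4*e1 + 1/2*e2 + 13/6*e3 - 65/24*e12 + 137/12*e13 + 33/4*e23
second term: 21/8 - 15/4*e1 + 9/2*e2 - 13/6*e3 + 337/24*e12 - 73/12*e13 - 9/4*e23
Answer: 6
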